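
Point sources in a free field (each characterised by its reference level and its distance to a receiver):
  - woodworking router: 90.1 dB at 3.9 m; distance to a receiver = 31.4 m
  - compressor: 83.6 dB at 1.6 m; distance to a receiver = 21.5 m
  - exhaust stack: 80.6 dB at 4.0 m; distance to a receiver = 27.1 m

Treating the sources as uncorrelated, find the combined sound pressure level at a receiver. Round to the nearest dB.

73 dB

Apply inverse-square spreading to bring every level to the receiver, then sum 10^(L/10).
woodworking router: 90.1 − 20·log₁₀(31.4/3.9) = 90.1 − 18.12 = 71.98 dB.
compressor: 83.6 − 20·log₁₀(21.5/1.6) = 83.6 − 22.57 = 61.03 dB.
exhaust stack: 80.6 − 20·log₁₀(27.1/4.0) = 80.6 − 16.62 = 63.98 dB.
Σ 10^(L/10) = 1.956e+07 → L_total = 10·log₁₀(1.956e+07) = 72.91 dB.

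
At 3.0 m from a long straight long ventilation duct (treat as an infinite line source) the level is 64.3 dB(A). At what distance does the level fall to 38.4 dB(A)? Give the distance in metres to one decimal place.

1167.1 m

Line-source spreading drops the level by 10·log₁₀(r₂/r₁); inverting, r₂/r₁ = 10^(ΔL/10).
r₂ = 3.0·10^((64.3−38.4)/10) = 3.0·10^(25.9/10) = 1167.14 m.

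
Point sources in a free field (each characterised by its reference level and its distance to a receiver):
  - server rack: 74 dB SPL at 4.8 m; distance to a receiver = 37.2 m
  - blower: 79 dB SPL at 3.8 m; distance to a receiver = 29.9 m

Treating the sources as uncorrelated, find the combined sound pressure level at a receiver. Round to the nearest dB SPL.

62 dB SPL

Apply inverse-square spreading to bring every level to the receiver, then sum 10^(L/10).
server rack: 74 − 20·log₁₀(37.2/4.8) = 74 − 17.79 = 56.21 dB SPL.
blower: 79 − 20·log₁₀(29.9/3.8) = 79 − 17.92 = 61.08 dB SPL.
Σ 10^(L/10) = 1.701e+06 → L_total = 10·log₁₀(1.701e+06) = 62.31 dB SPL.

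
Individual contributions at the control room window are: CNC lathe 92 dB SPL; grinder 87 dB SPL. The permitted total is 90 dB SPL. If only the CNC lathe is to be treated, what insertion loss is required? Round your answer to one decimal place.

5.0 dB

Fixed contribution from the other source: Σ 10^(L/10) = 10^(87/10) = 5.012e+08 (87.00 dB SPL).
To meet 90 dB SPL overall, the treated CNC lathe may contribute at most 10^(90/10) − 5.012e+08 = 4.988e+08, i.e. 86.98 dB SPL.
So the CNC lathe must be reduced from 92 to 86.98 dB SPL: IL = 5.02 dB.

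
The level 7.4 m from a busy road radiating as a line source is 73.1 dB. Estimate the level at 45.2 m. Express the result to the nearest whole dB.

Cylindrical spreading from a line source gives a 10·log₁₀(r₂/r₁) drop.
L₂ = 73.1 − 10·log₁₀(45.2/7.4) = 73.1 − 7.859 = 65.24 dB.

65 dB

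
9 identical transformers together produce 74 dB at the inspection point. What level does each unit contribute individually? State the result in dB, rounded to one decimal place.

64.5 dB

9 equal contributions raise the level by 10·log₁₀ 9 = 9.542 dB, so each unit alone gives 74 − 9.542.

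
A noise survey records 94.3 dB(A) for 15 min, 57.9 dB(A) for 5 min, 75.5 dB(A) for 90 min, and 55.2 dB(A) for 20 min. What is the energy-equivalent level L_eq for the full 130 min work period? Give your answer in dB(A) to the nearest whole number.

The energy average is taken in the linear domain: L_eq = 10·log₁₀[(Σ tᵢ·10^(Lᵢ/10))/T], T = 130 min.
Σ tᵢ·10^(Lᵢ/10) = 15·10^(94.3/10) + 5·10^(57.9/10) + 90·10^(75.5/10) + 20·10^(55.2/10) = 4.358e+10.
L_eq = 10·log₁₀(4.358e+10/130) = 85.25 dB(A).

85 dB(A)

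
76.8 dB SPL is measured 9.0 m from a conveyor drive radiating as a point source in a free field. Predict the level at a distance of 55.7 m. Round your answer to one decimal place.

61.0 dB SPL

For a point source, L₂ = L₁ − 20·log₁₀(r₂/r₁).
L₂ = 76.8 − 20·log₁₀(55.7/9.0) = 76.8 − 15.832 = 60.97 dB SPL.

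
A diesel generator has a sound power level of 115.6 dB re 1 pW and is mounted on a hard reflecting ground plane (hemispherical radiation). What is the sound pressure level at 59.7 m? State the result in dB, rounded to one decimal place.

72.1 dB

Free-field hemispherical radiation: L_p = L_w − 10·log₁₀(2π·r²), r = 59.7 m.
2π·r² = 2.239e+04 m², 10·log₁₀ of that is 43.501 dB.
L_p = 115.6 − 43.501 = 72.10 dB.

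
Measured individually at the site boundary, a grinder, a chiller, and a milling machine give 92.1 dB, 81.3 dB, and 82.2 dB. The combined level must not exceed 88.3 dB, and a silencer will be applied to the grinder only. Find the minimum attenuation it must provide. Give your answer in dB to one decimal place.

Fixed contribution from the other sources: Σ 10^(L/10) = 10^(81.3/10) + 10^(82.2/10) = 3.009e+08 (84.78 dB).
To meet 88.3 dB overall, the treated grinder may contribute at most 10^(88.3/10) − 3.009e+08 = 3.752e+08, i.e. 85.74 dB.
So the grinder must be reduced from 92.1 to 85.74 dB: IL = 6.36 dB.

6.4 dB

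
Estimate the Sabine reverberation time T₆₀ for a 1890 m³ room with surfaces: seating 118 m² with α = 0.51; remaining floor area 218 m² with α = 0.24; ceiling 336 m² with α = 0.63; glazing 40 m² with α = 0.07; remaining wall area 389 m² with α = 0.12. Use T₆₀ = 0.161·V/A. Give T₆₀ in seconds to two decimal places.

Summing Sᵢαᵢ: 118·0.51 + 218·0.24 + 336·0.63 + 40·0.07 + 389·0.12 = 373.66 m².
T₆₀ = 0.161·V/A = 0.161·1890/373.66 = 0.814 s.

0.81 s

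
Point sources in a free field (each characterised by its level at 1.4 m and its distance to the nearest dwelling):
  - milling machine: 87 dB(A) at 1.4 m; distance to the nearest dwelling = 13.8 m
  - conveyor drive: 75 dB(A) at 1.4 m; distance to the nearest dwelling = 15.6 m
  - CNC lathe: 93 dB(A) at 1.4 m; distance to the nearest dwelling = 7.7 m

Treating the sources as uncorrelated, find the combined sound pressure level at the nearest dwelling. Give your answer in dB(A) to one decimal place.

Propagate each source to the receiver with L = L_ref − 20·log₁₀(r/r_ref), then add intensities.
milling machine: 87 − 20·log₁₀(13.8/1.4) = 87 − 19.88 = 67.12 dB(A).
conveyor drive: 75 − 20·log₁₀(15.6/1.4) = 75 − 20.94 = 54.06 dB(A).
CNC lathe: 93 − 20·log₁₀(7.7/1.4) = 93 − 14.81 = 78.19 dB(A).
Σ 10^(L/10) = 7.137e+07 → L_total = 10·log₁₀(7.137e+07) = 78.54 dB(A).

78.5 dB(A)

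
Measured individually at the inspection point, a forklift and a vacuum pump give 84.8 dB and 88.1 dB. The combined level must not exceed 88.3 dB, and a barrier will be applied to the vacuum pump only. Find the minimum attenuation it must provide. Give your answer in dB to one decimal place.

2.4 dB

Fixed contribution from the other source: Σ 10^(L/10) = 10^(84.8/10) = 3.020e+08 (84.80 dB).
To meet 88.3 dB overall, the treated vacuum pump may contribute at most 10^(88.3/10) − 3.020e+08 = 3.741e+08, i.e. 85.73 dB.
So the vacuum pump must be reduced from 88.1 to 85.73 dB: IL = 2.37 dB.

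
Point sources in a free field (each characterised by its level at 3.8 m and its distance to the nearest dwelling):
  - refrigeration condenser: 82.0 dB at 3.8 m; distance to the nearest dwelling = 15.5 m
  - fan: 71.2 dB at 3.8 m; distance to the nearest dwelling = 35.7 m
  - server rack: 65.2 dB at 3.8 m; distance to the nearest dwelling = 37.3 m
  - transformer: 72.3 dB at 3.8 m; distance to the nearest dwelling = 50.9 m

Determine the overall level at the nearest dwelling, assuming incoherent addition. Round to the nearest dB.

70 dB

First find each source's level at the receiver (point-source: −20·log₁₀(r/r_ref)), then combine on an intensity basis.
refrigeration condenser: 82.0 − 20·log₁₀(15.5/3.8) = 82.0 − 12.21 = 69.79 dB.
fan: 71.2 − 20·log₁₀(35.7/3.8) = 71.2 − 19.46 = 51.74 dB.
server rack: 65.2 − 20·log₁₀(37.3/3.8) = 65.2 − 19.84 = 45.36 dB.
transformer: 72.3 − 20·log₁₀(50.9/3.8) = 72.3 − 22.54 = 49.76 dB.
Σ 10^(L/10) = 9.804e+06 → L_total = 10·log₁₀(9.804e+06) = 69.91 dB.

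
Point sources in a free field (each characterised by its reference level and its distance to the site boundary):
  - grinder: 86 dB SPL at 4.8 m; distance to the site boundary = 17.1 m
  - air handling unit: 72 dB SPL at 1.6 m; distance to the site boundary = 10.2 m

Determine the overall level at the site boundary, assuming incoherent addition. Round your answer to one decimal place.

Apply inverse-square spreading to bring every level to the receiver, then sum 10^(L/10).
grinder: 86 − 20·log₁₀(17.1/4.8) = 86 − 11.04 = 74.96 dB SPL.
air handling unit: 72 − 20·log₁₀(10.2/1.6) = 72 − 16.09 = 55.91 dB SPL.
Σ 10^(L/10) = 3.176e+07 → L_total = 10·log₁₀(3.176e+07) = 75.02 dB SPL.

75.0 dB SPL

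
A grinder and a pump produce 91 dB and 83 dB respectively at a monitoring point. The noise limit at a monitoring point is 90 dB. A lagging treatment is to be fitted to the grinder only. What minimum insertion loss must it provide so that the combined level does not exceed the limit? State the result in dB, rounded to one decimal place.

2.0 dB

Fixed contribution from the other source: Σ 10^(L/10) = 10^(83/10) = 1.995e+08 (83.00 dB).
To meet 90 dB overall, the treated grinder may contribute at most 10^(90/10) − 1.995e+08 = 8.005e+08, i.e. 89.03 dB.
So the grinder must be reduced from 91 to 89.03 dB: IL = 1.97 dB.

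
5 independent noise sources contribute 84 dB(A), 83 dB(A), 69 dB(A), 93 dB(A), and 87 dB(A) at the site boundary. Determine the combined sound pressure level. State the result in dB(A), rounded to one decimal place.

94.7 dB(A)

Incoherent sources combine by intensity addition: L_total = 10·log₁₀(Σ 10^(L_i/10)).
Σ 10^(L/10) = 10^(84/10) + 10^(83/10) + 10^(69/10) + 10^(93/10) + 10^(87/10) = 2.955e+09.
L_total = 10·log₁₀(2.955e+09) = 94.71 dB(A).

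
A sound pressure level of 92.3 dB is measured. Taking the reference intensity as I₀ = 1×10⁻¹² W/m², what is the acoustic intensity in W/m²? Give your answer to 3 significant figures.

L = 10·log₁₀(I/I₀) ⇒ I = I₀·10^(L/10) = 10⁻¹² × 10^9.23.

0.00170 W/m²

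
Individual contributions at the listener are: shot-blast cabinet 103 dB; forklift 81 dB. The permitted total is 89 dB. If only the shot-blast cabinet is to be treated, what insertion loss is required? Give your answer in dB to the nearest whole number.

Fixed contribution from the other source: Σ 10^(L/10) = 10^(81/10) = 1.259e+08 (81.00 dB).
The limit corresponds to 10^(89/10) = 7.943e+08; subtracting the fixed part leaves 6.684e+08 for the shot-blast cabinet, i.e. 88.25 dB.
Required insertion loss = 103 − 88.25 = 14.75 dB.

15 dB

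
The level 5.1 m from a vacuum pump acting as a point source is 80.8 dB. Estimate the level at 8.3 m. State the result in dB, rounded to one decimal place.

For a point source, L₂ = L₁ − 20·log₁₀(r₂/r₁).
L₂ = 80.8 − 20·log₁₀(8.3/5.1) = 80.8 − 4.230 = 76.57 dB.

76.6 dB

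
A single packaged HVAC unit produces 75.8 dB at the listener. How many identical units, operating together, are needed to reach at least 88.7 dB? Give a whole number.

N identical sources give L₁ + 10·log₁₀ N, so require 10·log₁₀ N ≥ 88.7 − 75.8 = 12.9 dB.
N ≥ 10^(12.9/10) = 19.498, so N = 20.

20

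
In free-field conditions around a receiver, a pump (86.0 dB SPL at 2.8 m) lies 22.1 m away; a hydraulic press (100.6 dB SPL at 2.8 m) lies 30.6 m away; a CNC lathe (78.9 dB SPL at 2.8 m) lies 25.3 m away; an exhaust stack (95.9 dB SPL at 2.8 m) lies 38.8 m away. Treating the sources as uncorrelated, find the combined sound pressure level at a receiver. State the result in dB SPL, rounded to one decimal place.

80.9 dB SPL

Propagate each source to the receiver with L = L_ref − 20·log₁₀(r/r_ref), then add intensities.
pump: 86.0 − 20·log₁₀(22.1/2.8) = 86.0 − 17.94 = 68.06 dB SPL.
hydraulic press: 100.6 − 20·log₁₀(30.6/2.8) = 100.6 − 20.77 = 79.83 dB SPL.
CNC lathe: 78.9 − 20·log₁₀(25.3/2.8) = 78.9 − 19.12 = 59.78 dB SPL.
exhaust stack: 95.9 − 20·log₁₀(38.8/2.8) = 95.9 − 22.83 = 73.07 dB SPL.
Σ 10^(L/10) = 1.237e+08 → L_total = 10·log₁₀(1.237e+08) = 80.92 dB SPL.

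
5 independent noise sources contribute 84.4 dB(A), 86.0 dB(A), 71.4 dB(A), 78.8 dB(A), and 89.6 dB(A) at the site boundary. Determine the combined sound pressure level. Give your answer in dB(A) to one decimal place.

92.2 dB(A)

Incoherent sources combine by intensity addition: L_total = 10·log₁₀(Σ 10^(L_i/10)).
Σ 10^(L/10) = 10^(84.4/10) + 10^(86.0/10) + 10^(71.4/10) + 10^(78.8/10) + 10^(89.6/10) = 1.675e+09.
L_total = 10·log₁₀(1.675e+09) = 92.24 dB(A).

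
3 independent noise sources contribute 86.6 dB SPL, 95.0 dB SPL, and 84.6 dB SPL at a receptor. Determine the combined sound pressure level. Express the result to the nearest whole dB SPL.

Incoherent sources combine by intensity addition: L_total = 10·log₁₀(Σ 10^(L_i/10)).
Σ 10^(L/10) = 10^(86.6/10) + 10^(95.0/10) + 10^(84.6/10) = 3.908e+09.
L_total = 10·log₁₀(3.908e+09) = 95.92 dB SPL.

96 dB SPL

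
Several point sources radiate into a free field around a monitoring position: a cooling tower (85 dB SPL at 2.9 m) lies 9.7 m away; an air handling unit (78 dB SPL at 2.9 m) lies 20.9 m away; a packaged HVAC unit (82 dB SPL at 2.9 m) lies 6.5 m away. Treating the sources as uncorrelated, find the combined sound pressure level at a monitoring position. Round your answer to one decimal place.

77.9 dB SPL

First find each source's level at the receiver (point-source: −20·log₁₀(r/r_ref)), then combine on an intensity basis.
cooling tower: 85 − 20·log₁₀(9.7/2.9) = 85 − 10.49 = 74.51 dB SPL.
air handling unit: 78 − 20·log₁₀(20.9/2.9) = 78 − 17.15 = 60.85 dB SPL.
packaged HVAC unit: 82 − 20·log₁₀(6.5/2.9) = 82 − 7.01 = 74.99 dB SPL.
Σ 10^(L/10) = 6.103e+07 → L_total = 10·log₁₀(6.103e+07) = 77.86 dB SPL.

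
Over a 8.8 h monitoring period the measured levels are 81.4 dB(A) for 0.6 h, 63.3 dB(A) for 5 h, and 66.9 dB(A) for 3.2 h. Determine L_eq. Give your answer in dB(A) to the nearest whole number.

71 dB(A)

Weight each interval's intensity by its duration and average over T = 8.8 h:
Σ tᵢ·10^(Lᵢ/10) = 0.6·10^(81.4/10) + 5·10^(63.3/10) + 3.2·10^(66.9/10) = 1.092e+08.
L_eq = 10·log₁₀(1.092e+08/8.8) = 70.94 dB(A).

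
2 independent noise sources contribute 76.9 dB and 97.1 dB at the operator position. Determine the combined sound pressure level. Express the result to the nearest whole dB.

For uncorrelated sources the intensities add, so convert each level to linear form, sum, and take 10·log₁₀ of the total.
Σ 10^(L/10) = 10^(76.9/10) + 10^(97.1/10) = 5.178e+09.
L_total = 10·log₁₀(5.178e+09) = 97.14 dB.

97 dB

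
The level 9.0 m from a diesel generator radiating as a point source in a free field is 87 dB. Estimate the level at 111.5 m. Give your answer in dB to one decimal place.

65.1 dB

Point-source attenuation: ΔL = 20·log₁₀(r₂/r₁) = 20·log₁₀(111.5/9.0) = 21.861 dB.
L₂ = 87 − 20·log₁₀(111.5/9.0) = 87 − 21.861 = 65.14 dB.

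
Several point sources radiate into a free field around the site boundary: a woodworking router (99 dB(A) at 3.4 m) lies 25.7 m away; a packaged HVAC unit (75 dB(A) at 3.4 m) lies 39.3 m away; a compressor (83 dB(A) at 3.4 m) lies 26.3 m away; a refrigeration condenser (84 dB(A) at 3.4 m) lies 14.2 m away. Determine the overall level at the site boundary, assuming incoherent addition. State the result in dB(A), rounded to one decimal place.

82.0 dB(A)

Propagate each source to the receiver with L = L_ref − 20·log₁₀(r/r_ref), then add intensities.
woodworking router: 99 − 20·log₁₀(25.7/3.4) = 99 − 17.57 = 81.43 dB(A).
packaged HVAC unit: 75 − 20·log₁₀(39.3/3.4) = 75 − 21.26 = 53.74 dB(A).
compressor: 83 − 20·log₁₀(26.3/3.4) = 83 − 17.77 = 65.23 dB(A).
refrigeration condenser: 84 − 20·log₁₀(14.2/3.4) = 84 − 12.42 = 71.58 dB(A).
Σ 10^(L/10) = 1.570e+08 → L_total = 10·log₁₀(1.570e+08) = 81.96 dB(A).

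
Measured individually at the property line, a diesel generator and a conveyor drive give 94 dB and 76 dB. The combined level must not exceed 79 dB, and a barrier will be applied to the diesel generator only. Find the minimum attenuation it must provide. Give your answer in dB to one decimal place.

18.0 dB

Fixed contribution from the other source: Σ 10^(L/10) = 10^(76/10) = 3.981e+07 (76.00 dB).
To meet 79 dB overall, the treated diesel generator may contribute at most 10^(79/10) − 3.981e+07 = 3.962e+07, i.e. 75.98 dB.
So the diesel generator must be reduced from 94 to 75.98 dB: IL = 18.02 dB.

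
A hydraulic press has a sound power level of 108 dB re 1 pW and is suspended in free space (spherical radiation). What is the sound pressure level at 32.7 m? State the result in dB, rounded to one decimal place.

66.7 dB

L_p = L_w − 10·log₁₀(4π·r²) with r = 32.7 m.
4π·r² = 1.344e+04 m², 10·log₁₀ of that is 41.283 dB.
L_p = 108 − 41.283 = 66.72 dB.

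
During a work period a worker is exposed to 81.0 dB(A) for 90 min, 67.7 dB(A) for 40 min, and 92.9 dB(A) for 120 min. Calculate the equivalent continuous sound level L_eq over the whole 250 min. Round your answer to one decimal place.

L_eq = 10·log₁₀[(1/T)·Σ tᵢ·10^(Lᵢ/10)] with T = 250 min.
Σ tᵢ·10^(Lᵢ/10) = 90·10^(81.0/10) + 40·10^(67.7/10) + 120·10^(92.9/10) = 2.455e+11.
L_eq = 10·log₁₀(2.455e+11/250) = 89.92 dB(A).

89.9 dB(A)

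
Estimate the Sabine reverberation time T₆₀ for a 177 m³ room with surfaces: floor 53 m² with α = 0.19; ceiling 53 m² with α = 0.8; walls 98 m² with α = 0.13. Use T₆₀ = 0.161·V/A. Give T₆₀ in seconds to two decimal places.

0.44 s

A = Σ Sᵢαᵢ = 53·0.19 + 53·0.8 + 98·0.13 = 65.21 m².
T₆₀ = 0.161 × 177 / 65.21 = 0.437 s.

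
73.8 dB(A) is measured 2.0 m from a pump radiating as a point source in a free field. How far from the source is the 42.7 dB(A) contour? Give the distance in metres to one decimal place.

71.8 m

The 31.1 dB drop corresponds to a distance ratio of 10^(31.1/20) for a point source.
r₂ = 2.0·10^((73.8−42.7)/20) = 2.0·10^(31.1/20) = 71.78 m.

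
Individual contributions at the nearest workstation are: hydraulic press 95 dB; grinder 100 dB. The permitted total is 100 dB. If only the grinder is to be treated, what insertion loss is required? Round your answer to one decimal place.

Fixed contribution from the other source: Σ 10^(L/10) = 10^(95/10) = 3.162e+09 (95.00 dB).
To meet 100 dB overall, the treated grinder may contribute at most 10^(100/10) − 3.162e+09 = 6.838e+09, i.e. 98.35 dB.
So the grinder must be reduced from 100 to 98.35 dB: IL = 1.65 dB.

1.7 dB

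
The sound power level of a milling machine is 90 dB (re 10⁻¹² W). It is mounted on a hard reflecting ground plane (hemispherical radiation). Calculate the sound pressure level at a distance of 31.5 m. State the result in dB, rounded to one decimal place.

52.1 dB

The power spreads over a hemisphere of area 2π·r², so L_p = L_w − 10·log₁₀(2π·r²).
2π·r² = 6234 m², 10·log₁₀ of that is 37.948 dB.
L_p = 90 − 37.948 = 52.05 dB.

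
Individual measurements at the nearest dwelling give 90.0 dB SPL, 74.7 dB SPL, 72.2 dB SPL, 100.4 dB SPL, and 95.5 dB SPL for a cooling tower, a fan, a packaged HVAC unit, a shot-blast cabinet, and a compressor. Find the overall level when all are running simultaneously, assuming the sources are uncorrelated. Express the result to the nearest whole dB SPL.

102 dB SPL

Incoherent sources combine by intensity addition: L_total = 10·log₁₀(Σ 10^(L_i/10)).
Σ 10^(L/10) = 10^(90.0/10) + 10^(74.7/10) + 10^(72.2/10) + 10^(100.4/10) + 10^(95.5/10) = 1.556e+10.
L_total = 10·log₁₀(1.556e+10) = 101.92 dB SPL.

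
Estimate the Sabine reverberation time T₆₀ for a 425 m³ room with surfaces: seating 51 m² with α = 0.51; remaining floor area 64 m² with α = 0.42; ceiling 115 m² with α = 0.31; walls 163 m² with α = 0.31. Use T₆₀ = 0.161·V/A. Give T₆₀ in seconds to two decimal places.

0.49 s

Total absorption A = 51·0.51 + 64·0.42 + 115·0.31 + 163·0.31 = 139.07 m² sabins.
T₆₀ = 0.161·V/A = 0.161·425/139.07 = 0.492 s.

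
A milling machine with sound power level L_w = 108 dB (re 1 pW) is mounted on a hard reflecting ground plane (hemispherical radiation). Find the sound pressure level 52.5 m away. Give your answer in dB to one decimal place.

Free-field hemispherical radiation: L_p = L_w − 10·log₁₀(2π·r²), r = 52.5 m.
2π·r² = 1.732e+04 m², 10·log₁₀ of that is 42.385 dB.
L_p = 108 − 42.385 = 65.62 dB.

65.6 dB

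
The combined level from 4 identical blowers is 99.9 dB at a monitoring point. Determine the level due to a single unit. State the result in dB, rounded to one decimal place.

93.9 dB

4 equal contributions raise the level by 10·log₁₀ 4 = 6.021 dB, so each unit alone gives 99.9 − 6.021.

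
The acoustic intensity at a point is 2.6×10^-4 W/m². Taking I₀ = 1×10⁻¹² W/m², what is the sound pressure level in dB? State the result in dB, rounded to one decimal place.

L = 10·log₁₀(I/I₀) = 10·log₁₀(2.6×10^-4/10⁻¹²) = 10·log₁₀(2.6×10^8).
L = 10·(0.4150 + 8) = 84.15 dB.

84.1 dB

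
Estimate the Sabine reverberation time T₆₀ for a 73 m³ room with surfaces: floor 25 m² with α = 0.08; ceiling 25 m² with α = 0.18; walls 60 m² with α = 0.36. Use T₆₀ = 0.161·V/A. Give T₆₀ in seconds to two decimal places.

Summing Sᵢαᵢ: 25·0.08 + 25·0.18 + 60·0.36 = 28.10 m².
T₆₀ = 0.161 × 73 / 28.10 = 0.418 s.

0.42 s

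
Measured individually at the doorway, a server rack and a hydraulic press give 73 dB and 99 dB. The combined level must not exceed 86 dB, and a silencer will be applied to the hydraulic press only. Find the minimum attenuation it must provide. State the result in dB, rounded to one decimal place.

13.2 dB

Fixed contribution from the other source: Σ 10^(L/10) = 10^(73/10) = 1.995e+07 (73.00 dB).
To meet 86 dB overall, the treated hydraulic press may contribute at most 10^(86/10) − 1.995e+07 = 3.782e+08, i.e. 85.78 dB.
So the hydraulic press must be reduced from 99 to 85.78 dB: IL = 13.22 dB.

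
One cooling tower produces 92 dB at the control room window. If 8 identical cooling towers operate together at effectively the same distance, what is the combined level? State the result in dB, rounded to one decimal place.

101.0 dB

With 8 equal, uncorrelated contributions the intensity is 8× that of one unit, giving a rise of 10·log₁₀ 8.
L_total = 92 + 10·log₁₀(8) = 92 + 9.031 = 101.03 dB.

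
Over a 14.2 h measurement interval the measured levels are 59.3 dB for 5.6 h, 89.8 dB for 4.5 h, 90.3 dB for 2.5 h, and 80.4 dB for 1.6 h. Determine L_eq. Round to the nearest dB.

87 dB

L_eq = 10·log₁₀[(1/T)·Σ tᵢ·10^(Lᵢ/10)] with T = 14.2 h.
Σ tᵢ·10^(Lᵢ/10) = 5.6·10^(59.3/10) + 4.5·10^(89.8/10) + 2.5·10^(90.3/10) + 1.6·10^(80.4/10) = 7.156e+09.
L_eq = 10·log₁₀(7.156e+09/14.2) = 87.02 dB.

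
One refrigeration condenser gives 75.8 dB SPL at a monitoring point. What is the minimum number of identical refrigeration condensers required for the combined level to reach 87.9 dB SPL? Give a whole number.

17

N identical sources give L₁ + 10·log₁₀ N, so require 10·log₁₀ N ≥ 87.9 − 75.8 = 12.1 dB.
N ≥ 10^(12.1/10) = 16.218, so N = 17.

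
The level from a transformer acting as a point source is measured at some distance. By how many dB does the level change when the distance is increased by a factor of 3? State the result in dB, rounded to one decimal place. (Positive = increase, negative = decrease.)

-9.5 dB

With spherical spreading the level changes by −20·log₁₀(r₂/r₁).
ΔL = −20·log₁₀(3) = -9.54 dB.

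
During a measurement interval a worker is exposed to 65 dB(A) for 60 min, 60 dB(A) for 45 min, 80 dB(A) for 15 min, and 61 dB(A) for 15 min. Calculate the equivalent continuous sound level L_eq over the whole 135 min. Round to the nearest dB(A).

71 dB(A)

L_eq = 10·log₁₀[(1/T)·Σ tᵢ·10^(Lᵢ/10)] with T = 135 min.
Σ tᵢ·10^(Lᵢ/10) = 60·10^(65/10) + 45·10^(60/10) + 15·10^(80/10) + 15·10^(61/10) = 1.754e+09.
L_eq = 10·log₁₀(1.754e+09/135) = 71.14 dB(A).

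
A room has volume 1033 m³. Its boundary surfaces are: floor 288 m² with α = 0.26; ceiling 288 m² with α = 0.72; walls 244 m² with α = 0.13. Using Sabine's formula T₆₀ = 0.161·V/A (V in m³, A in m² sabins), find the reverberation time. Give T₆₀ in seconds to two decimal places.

0.53 s

Total absorption A = 288·0.26 + 288·0.72 + 244·0.13 = 313.96 m² sabins.
T₆₀ = 0.161·V/A = 0.161·1033/313.96 = 0.530 s.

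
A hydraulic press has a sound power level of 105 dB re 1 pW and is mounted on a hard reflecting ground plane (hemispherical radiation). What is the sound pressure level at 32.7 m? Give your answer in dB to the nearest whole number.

67 dB

The power spreads over a hemisphere of area 2π·r², so L_p = L_w − 10·log₁₀(2π·r²).
2π·r² = 6719 m², 10·log₁₀ of that is 38.273 dB.
L_p = 105 − 38.273 = 66.73 dB.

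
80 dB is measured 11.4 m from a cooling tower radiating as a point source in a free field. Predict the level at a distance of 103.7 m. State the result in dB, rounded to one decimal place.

Point-source attenuation: ΔL = 20·log₁₀(r₂/r₁) = 20·log₁₀(103.7/11.4) = 19.177 dB.
L₂ = 80 − 20·log₁₀(103.7/11.4) = 80 − 19.177 = 60.82 dB.

60.8 dB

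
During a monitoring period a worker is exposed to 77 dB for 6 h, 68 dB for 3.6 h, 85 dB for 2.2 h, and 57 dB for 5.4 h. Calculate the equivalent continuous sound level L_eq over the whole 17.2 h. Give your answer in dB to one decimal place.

The energy average is taken in the linear domain: L_eq = 10·log₁₀[(Σ tᵢ·10^(Lᵢ/10))/T], T = 17.2 h.
Σ tᵢ·10^(Lᵢ/10) = 6·10^(77/10) + 3.6·10^(68/10) + 2.2·10^(85/10) + 5.4·10^(57/10) = 1.022e+09.
L_eq = 10·log₁₀(1.022e+09/17.2) = 77.74 dB.

77.7 dB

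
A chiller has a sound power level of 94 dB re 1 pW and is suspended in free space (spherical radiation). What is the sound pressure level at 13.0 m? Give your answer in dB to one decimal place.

Free-field spherical radiation: L_p = L_w − 10·log₁₀(4π·r²), r = 13.0 m.
4π·r² = 2124 m², 10·log₁₀ of that is 33.271 dB.
L_p = 94 − 33.271 = 60.73 dB.

60.7 dB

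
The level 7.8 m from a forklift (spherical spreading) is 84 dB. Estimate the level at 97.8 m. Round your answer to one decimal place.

62.0 dB

For a point source, L₂ = L₁ − 20·log₁₀(r₂/r₁).
L₂ = 84 − 20·log₁₀(97.8/7.8) = 84 − 21.965 = 62.04 dB.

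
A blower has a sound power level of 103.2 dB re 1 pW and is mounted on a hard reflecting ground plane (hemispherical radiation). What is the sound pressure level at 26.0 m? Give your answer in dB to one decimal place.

66.9 dB

L_p = L_w − 10·log₁₀(2π·r²) with r = 26.0 m.
2π·r² = 4247 m², 10·log₁₀ of that is 36.281 dB.
L_p = 103.2 − 36.281 = 66.92 dB.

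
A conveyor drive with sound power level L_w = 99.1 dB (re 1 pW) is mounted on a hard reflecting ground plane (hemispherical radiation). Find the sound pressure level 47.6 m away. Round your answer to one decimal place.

Free-field hemispherical radiation: L_p = L_w − 10·log₁₀(2π·r²), r = 47.6 m.
2π·r² = 1.424e+04 m², 10·log₁₀ of that is 41.534 dB.
L_p = 99.1 − 41.534 = 57.57 dB.

57.6 dB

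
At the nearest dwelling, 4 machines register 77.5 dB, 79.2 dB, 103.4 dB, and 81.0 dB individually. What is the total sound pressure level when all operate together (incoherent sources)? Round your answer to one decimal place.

Incoherent sources combine by intensity addition: L_total = 10·log₁₀(Σ 10^(L_i/10)).
Σ 10^(L/10) = 10^(77.5/10) + 10^(79.2/10) + 10^(103.4/10) + 10^(81.0/10) = 2.214e+10.
L_total = 10·log₁₀(2.214e+10) = 103.45 dB.

103.5 dB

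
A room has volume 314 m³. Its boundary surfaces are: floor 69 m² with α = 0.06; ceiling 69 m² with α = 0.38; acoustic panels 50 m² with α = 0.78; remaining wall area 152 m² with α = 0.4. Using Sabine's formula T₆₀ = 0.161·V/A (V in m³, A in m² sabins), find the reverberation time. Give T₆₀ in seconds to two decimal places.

0.39 s

Summing Sᵢαᵢ: 69·0.06 + 69·0.38 + 50·0.78 + 152·0.4 = 130.16 m².
T₆₀ = 0.161 × 314 / 130.16 = 0.388 s.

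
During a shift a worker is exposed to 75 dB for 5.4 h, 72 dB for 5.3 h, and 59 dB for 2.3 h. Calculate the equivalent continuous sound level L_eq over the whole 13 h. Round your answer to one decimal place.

73.0 dB

Weight each interval's intensity by its duration and average over T = 13 h:
Σ tᵢ·10^(Lᵢ/10) = 5.4·10^(75/10) + 5.3·10^(72/10) + 2.3·10^(59/10) = 2.566e+08.
L_eq = 10·log₁₀(2.566e+08/13) = 72.95 dB.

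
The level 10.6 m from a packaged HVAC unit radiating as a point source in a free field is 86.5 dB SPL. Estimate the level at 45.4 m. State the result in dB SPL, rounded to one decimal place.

For a point source, L₂ = L₁ − 20·log₁₀(r₂/r₁).
L₂ = 86.5 − 20·log₁₀(45.4/10.6) = 86.5 − 12.635 = 73.87 dB SPL.

73.9 dB SPL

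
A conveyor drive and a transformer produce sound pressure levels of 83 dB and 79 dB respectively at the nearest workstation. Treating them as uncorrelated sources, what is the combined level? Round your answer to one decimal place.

84.5 dB

Incoherent sources combine by intensity addition: L_total = 10·log₁₀(Σ 10^(L_i/10)).
Σ 10^(L/10) = 10^(83/10) + 10^(79/10) = 2.790e+08.
L_total = 10·log₁₀(2.790e+08) = 84.46 dB.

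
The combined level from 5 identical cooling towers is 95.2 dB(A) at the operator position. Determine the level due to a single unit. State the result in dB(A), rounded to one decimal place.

88.2 dB(A)

For N identical incoherent sources L_total = L₁ + 10·log₁₀ N, so L₁ = 95.2 − 10·log₁₀(5) = 95.2 − 6.990.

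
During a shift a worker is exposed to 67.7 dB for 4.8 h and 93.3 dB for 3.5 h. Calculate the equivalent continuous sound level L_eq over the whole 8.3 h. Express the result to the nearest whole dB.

90 dB

Weight each interval's intensity by its duration and average over T = 8.3 h:
Σ tᵢ·10^(Lᵢ/10) = 4.8·10^(67.7/10) + 3.5·10^(93.3/10) = 7.511e+09.
L_eq = 10·log₁₀(7.511e+09/8.3) = 89.57 dB.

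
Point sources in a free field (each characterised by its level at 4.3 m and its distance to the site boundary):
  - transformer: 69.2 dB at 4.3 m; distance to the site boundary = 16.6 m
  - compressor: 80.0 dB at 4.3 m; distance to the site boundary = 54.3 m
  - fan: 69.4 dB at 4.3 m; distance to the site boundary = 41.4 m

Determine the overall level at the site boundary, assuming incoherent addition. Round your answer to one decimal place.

Propagate each source to the receiver with L = L_ref − 20·log₁₀(r/r_ref), then add intensities.
transformer: 69.2 − 20·log₁₀(16.6/4.3) = 69.2 − 11.73 = 57.47 dB.
compressor: 80.0 − 20·log₁₀(54.3/4.3) = 80.0 − 22.03 = 57.97 dB.
fan: 69.4 − 20·log₁₀(41.4/4.3) = 69.4 − 19.67 = 49.73 dB.
Σ 10^(L/10) = 1.279e+06 → L_total = 10·log₁₀(1.279e+06) = 61.07 dB.

61.1 dB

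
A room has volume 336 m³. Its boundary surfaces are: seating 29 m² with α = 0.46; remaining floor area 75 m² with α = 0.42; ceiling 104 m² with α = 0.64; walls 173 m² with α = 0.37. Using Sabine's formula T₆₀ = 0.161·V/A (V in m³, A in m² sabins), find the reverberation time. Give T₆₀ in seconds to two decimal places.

0.31 s

Summing Sᵢαᵢ: 29·0.46 + 75·0.42 + 104·0.64 + 173·0.37 = 175.41 m².
T₆₀ = 0.161·V/A = 0.161·336/175.41 = 0.308 s.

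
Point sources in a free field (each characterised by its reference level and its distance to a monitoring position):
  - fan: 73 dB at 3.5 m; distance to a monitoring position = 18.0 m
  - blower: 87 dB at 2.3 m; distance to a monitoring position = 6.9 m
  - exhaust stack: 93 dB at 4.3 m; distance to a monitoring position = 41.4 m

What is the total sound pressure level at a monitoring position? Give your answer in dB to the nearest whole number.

79 dB

First find each source's level at the receiver (point-source: −20·log₁₀(r/r_ref)), then combine on an intensity basis.
fan: 73 − 20·log₁₀(18.0/3.5) = 73 − 14.22 = 58.78 dB.
blower: 87 − 20·log₁₀(6.9/2.3) = 87 − 9.54 = 77.46 dB.
exhaust stack: 93 − 20·log₁₀(41.4/4.3) = 93 − 19.67 = 73.33 dB.
Σ 10^(L/10) = 7.797e+07 → L_total = 10·log₁₀(7.797e+07) = 78.92 dB.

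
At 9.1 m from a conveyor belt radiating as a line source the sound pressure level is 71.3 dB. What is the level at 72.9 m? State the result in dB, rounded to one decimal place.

Line-source attenuation: ΔL = 10·log₁₀(r₂/r₁) = 10·log₁₀(72.9/9.1) = 9.037 dB.
L₂ = 71.3 − 10·log₁₀(72.9/9.1) = 71.3 − 9.037 = 62.26 dB.

62.3 dB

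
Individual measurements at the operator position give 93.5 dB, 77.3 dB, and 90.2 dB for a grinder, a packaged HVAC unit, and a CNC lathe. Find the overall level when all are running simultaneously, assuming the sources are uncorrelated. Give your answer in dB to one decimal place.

For uncorrelated sources the intensities add, so convert each level to linear form, sum, and take 10·log₁₀ of the total.
Σ 10^(L/10) = 10^(93.5/10) + 10^(77.3/10) + 10^(90.2/10) = 3.340e+09.
L_total = 10·log₁₀(3.340e+09) = 95.24 dB.

95.2 dB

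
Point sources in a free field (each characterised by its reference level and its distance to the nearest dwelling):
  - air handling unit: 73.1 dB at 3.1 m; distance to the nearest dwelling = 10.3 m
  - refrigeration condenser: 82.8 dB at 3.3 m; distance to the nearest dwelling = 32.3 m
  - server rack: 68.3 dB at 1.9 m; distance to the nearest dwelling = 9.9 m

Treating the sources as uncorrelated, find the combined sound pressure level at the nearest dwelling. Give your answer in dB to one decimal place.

Apply inverse-square spreading to bring every level to the receiver, then sum 10^(L/10).
air handling unit: 73.1 − 20·log₁₀(10.3/3.1) = 73.1 − 10.43 = 62.67 dB.
refrigeration condenser: 82.8 − 20·log₁₀(32.3/3.3) = 82.8 − 19.81 = 62.99 dB.
server rack: 68.3 − 20·log₁₀(9.9/1.9) = 68.3 − 14.34 = 53.96 dB.
Σ 10^(L/10) = 4.087e+06 → L_total = 10·log₁₀(4.087e+06) = 66.11 dB.

66.1 dB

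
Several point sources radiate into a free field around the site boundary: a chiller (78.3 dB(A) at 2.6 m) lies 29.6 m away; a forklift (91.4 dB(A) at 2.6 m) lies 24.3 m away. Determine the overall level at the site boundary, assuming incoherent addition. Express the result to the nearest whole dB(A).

72 dB(A)

Apply inverse-square spreading to bring every level to the receiver, then sum 10^(L/10).
chiller: 78.3 − 20·log₁₀(29.6/2.6) = 78.3 − 21.13 = 57.17 dB(A).
forklift: 91.4 − 20·log₁₀(24.3/2.6) = 91.4 − 19.41 = 71.99 dB(A).
Σ 10^(L/10) = 1.632e+07 → L_total = 10·log₁₀(1.632e+07) = 72.13 dB(A).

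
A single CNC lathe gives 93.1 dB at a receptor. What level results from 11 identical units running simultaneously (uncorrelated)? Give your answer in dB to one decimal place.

103.5 dB

L_total = L₁ + 10·log₁₀ N for N identical incoherent sources.
L_total = 93.1 + 10·log₁₀(11) = 93.1 + 10.414 = 103.51 dB.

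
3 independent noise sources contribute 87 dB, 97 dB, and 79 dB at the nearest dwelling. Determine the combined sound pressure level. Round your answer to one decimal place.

97.5 dB

Incoherent sources combine by intensity addition: L_total = 10·log₁₀(Σ 10^(L_i/10)).
Σ 10^(L/10) = 10^(87/10) + 10^(97/10) + 10^(79/10) = 5.592e+09.
L_total = 10·log₁₀(5.592e+09) = 97.48 dB.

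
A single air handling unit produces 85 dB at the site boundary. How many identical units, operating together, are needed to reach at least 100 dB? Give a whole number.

Need L₁ + 10·log₁₀ N ≥ 100, i.e. log₁₀ N ≥ 1.50.
N ≥ 10^(15.0/10) = 31.623, so N = 32.

32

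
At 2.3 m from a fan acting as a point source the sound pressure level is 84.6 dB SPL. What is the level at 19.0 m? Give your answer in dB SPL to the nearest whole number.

66 dB SPL

Spherical spreading from a point source gives a 20·log₁₀(r₂/r₁) drop.
L₂ = 84.6 − 20·log₁₀(19.0/2.3) = 84.6 − 18.341 = 66.26 dB SPL.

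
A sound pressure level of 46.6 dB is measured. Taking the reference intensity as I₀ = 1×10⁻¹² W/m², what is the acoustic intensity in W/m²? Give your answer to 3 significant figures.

4.57e-08 W/m²

I = I₀·10^(L/10) = 10⁻¹² × 10^(46.6/10) = 10^(-7.340).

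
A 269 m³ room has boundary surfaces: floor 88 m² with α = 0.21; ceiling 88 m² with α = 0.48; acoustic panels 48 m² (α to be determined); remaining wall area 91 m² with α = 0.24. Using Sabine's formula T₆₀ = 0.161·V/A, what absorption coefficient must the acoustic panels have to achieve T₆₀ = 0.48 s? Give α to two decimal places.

From T₆₀ = 0.161·V/A, the target T₆₀ = 0.48 s needs A = 0.161·269/0.48 = 90.23 m².
Absorption from the other surfaces = 88·0.21 + 88·0.48 + 91·0.24 = 82.56 m², so the acoustic panels must supply 7.67 m² over 48 m².
α = 7.67/48 = 0.160.

0.16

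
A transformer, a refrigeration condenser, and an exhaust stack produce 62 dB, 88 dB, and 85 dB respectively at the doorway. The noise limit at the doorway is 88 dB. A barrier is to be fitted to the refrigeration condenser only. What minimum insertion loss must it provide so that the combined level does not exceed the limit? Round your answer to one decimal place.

3.0 dB

Fixed contribution from the other sources: Σ 10^(L/10) = 10^(62/10) + 10^(85/10) = 3.178e+08 (85.02 dB).
To meet 88 dB overall, the treated refrigeration condenser may contribute at most 10^(88/10) − 3.178e+08 = 3.131e+08, i.e. 84.96 dB.
Required insertion loss = 88 − 84.96 = 3.04 dB.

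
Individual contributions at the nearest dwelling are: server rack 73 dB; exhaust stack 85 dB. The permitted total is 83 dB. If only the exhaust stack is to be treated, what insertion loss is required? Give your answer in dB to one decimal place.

2.5 dB

The untreated sources together contribute 10^(73/10) = 1.995e+07, i.e. 73.00 dB.
The limit corresponds to 10^(83/10) = 1.995e+08; subtracting the fixed part leaves 1.796e+08 for the exhaust stack, i.e. 82.54 dB.
So the exhaust stack must be reduced from 85 to 82.54 dB: IL = 2.46 dB.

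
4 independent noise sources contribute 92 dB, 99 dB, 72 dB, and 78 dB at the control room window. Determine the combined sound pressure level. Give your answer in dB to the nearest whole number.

100 dB

Incoherent sources combine by intensity addition: L_total = 10·log₁₀(Σ 10^(L_i/10)).
Σ 10^(L/10) = 10^(92/10) + 10^(99/10) + 10^(72/10) + 10^(78/10) = 9.607e+09.
L_total = 10·log₁₀(9.607e+09) = 99.83 dB.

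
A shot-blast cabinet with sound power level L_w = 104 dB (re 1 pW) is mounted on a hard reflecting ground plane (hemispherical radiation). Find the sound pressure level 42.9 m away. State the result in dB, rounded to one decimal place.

63.4 dB

Free-field hemispherical radiation: L_p = L_w − 10·log₁₀(2π·r²), r = 42.9 m.
2π·r² = 1.156e+04 m², 10·log₁₀ of that is 40.631 dB.
L_p = 104 − 40.631 = 63.37 dB.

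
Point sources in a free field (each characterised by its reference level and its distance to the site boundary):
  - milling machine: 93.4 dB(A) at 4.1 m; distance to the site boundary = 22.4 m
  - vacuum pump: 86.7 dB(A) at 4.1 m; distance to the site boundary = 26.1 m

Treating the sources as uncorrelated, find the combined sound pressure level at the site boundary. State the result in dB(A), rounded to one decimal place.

79.3 dB(A)

Apply inverse-square spreading to bring every level to the receiver, then sum 10^(L/10).
milling machine: 93.4 − 20·log₁₀(22.4/4.1) = 93.4 − 14.75 = 78.65 dB(A).
vacuum pump: 86.7 − 20·log₁₀(26.1/4.1) = 86.7 − 16.08 = 70.62 dB(A).
Σ 10^(L/10) = 8.484e+07 → L_total = 10·log₁₀(8.484e+07) = 79.29 dB(A).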